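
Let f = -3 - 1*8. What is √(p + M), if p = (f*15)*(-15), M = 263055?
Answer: √265530 ≈ 515.30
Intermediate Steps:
f = -11 (f = -3 - 8 = -11)
p = 2475 (p = -11*15*(-15) = -165*(-15) = 2475)
√(p + M) = √(2475 + 263055) = √265530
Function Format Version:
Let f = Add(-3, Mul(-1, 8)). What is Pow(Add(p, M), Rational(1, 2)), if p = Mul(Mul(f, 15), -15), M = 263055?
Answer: Pow(265530, Rational(1, 2)) ≈ 515.30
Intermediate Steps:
f = -11 (f = Add(-3, -8) = -11)
p = 2475 (p = Mul(Mul(-11, 15), -15) = Mul(-165, -15) = 2475)
Pow(Add(p, M), Rational(1, 2)) = Pow(Add(2475, 263055), Rational(1, 2)) = Pow(265530, Rational(1, 2))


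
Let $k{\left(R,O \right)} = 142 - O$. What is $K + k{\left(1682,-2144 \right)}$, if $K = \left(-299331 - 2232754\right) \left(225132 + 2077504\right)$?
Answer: $-5830470073774$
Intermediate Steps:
$K = -5830470076060$ ($K = \left(-2532085\right) 2302636 = -5830470076060$)
$K + k{\left(1682,-2144 \right)} = -5830470076060 + \left(142 - -2144\right) = -5830470076060 + \left(142 + 2144\right) = -5830470076060 + 2286 = -5830470073774$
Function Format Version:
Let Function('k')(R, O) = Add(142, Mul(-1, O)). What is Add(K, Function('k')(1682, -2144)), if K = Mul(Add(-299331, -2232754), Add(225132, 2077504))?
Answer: -5830470073774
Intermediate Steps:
K = -5830470076060 (K = Mul(-2532085, 2302636) = -5830470076060)
Add(K, Function('k')(1682, -2144)) = Add(-5830470076060, Add(142, Mul(-1, -2144))) = Add(-5830470076060, Add(142, 2144)) = Add(-5830470076060, 2286) = -5830470073774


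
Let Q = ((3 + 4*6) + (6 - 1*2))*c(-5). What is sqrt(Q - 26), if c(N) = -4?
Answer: 5*I*sqrt(6) ≈ 12.247*I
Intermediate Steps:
Q = -124 (Q = ((3 + 4*6) + (6 - 1*2))*(-4) = ((3 + 24) + (6 - 2))*(-4) = (27 + 4)*(-4) = 31*(-4) = -124)
sqrt(Q - 26) = sqrt(-124 - 26) = sqrt(-150) = 5*I*sqrt(6)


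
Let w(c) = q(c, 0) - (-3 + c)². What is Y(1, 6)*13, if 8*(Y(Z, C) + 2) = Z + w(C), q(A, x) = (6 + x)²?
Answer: 39/2 ≈ 19.500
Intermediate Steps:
w(c) = 36 - (-3 + c)² (w(c) = (6 + 0)² - (-3 + c)² = 6² - (-3 + c)² = 36 - (-3 + c)²)
Y(Z, C) = 5/2 - (-3 + C)²/8 + Z/8 (Y(Z, C) = -2 + (Z + (36 - (-3 + C)²))/8 = -2 + (36 + Z - (-3 + C)²)/8 = -2 + (9/2 - (-3 + C)²/8 + Z/8) = 5/2 - (-3 + C)²/8 + Z/8)
Y(1, 6)*13 = (5/2 - (-3 + 6)²/8 + (⅛)*1)*13 = (5/2 - ⅛*3² + ⅛)*13 = (5/2 - ⅛*9 + ⅛)*13 = (5/2 - 9/8 + ⅛)*13 = (3/2)*13 = 39/2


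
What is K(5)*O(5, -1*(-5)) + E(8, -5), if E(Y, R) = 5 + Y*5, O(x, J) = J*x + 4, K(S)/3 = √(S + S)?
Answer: 45 + 87*√10 ≈ 320.12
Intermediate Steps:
K(S) = 3*√2*√S (K(S) = 3*√(S + S) = 3*√(2*S) = 3*(√2*√S) = 3*√2*√S)
O(x, J) = 4 + J*x
E(Y, R) = 5 + 5*Y
K(5)*O(5, -1*(-5)) + E(8, -5) = (3*√2*√5)*(4 - 1*(-5)*5) + (5 + 5*8) = (3*√10)*(4 + 5*5) + (5 + 40) = (3*√10)*(4 + 25) + 45 = (3*√10)*29 + 45 = 87*√10 + 45 = 45 + 87*√10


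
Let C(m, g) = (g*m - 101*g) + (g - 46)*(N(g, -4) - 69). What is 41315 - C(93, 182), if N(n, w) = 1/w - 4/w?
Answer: 52053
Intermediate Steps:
N(n, w) = -3/w (N(n, w) = 1/w - 4/w = -3/w)
C(m, g) = 6279/2 - 677*g/4 + g*m (C(m, g) = (g*m - 101*g) + (g - 46)*(-3/(-4) - 69) = (-101*g + g*m) + (-46 + g)*(-3*(-1/4) - 69) = (-101*g + g*m) + (-46 + g)*(3/4 - 69) = (-101*g + g*m) + (-46 + g)*(-273/4) = (-101*g + g*m) + (6279/2 - 273*g/4) = 6279/2 - 677*g/4 + g*m)
41315 - C(93, 182) = 41315 - (6279/2 - 677/4*182 + 182*93) = 41315 - (6279/2 - 61607/2 + 16926) = 41315 - 1*(-10738) = 41315 + 10738 = 52053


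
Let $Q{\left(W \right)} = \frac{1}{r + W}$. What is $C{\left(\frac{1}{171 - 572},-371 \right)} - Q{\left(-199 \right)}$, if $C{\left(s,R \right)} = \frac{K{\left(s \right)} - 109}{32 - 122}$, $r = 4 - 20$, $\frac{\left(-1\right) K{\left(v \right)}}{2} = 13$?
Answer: $\frac{647}{430} \approx 1.5047$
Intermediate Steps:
$K{\left(v \right)} = -26$ ($K{\left(v \right)} = \left(-2\right) 13 = -26$)
$r = -16$ ($r = 4 - 20 = -16$)
$C{\left(s,R \right)} = \frac{3}{2}$ ($C{\left(s,R \right)} = \frac{-26 - 109}{32 - 122} = - \frac{135}{-90} = \left(-135\right) \left(- \frac{1}{90}\right) = \frac{3}{2}$)
$Q{\left(W \right)} = \frac{1}{-16 + W}$
$C{\left(\frac{1}{171 - 572},-371 \right)} - Q{\left(-199 \right)} = \frac{3}{2} - \frac{1}{-16 - 199} = \frac{3}{2} - \frac{1}{-215} = \frac{3}{2} - - \frac{1}{215} = \frac{3}{2} + \frac{1}{215} = \frac{647}{430}$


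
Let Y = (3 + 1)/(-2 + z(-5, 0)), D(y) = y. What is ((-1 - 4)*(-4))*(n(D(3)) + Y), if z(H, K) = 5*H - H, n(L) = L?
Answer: 620/11 ≈ 56.364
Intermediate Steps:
z(H, K) = 4*H
Y = -2/11 (Y = (3 + 1)/(-2 + 4*(-5)) = 4/(-2 - 20) = 4/(-22) = 4*(-1/22) = -2/11 ≈ -0.18182)
((-1 - 4)*(-4))*(n(D(3)) + Y) = ((-1 - 4)*(-4))*(3 - 2/11) = -5*(-4)*(31/11) = 20*(31/11) = 620/11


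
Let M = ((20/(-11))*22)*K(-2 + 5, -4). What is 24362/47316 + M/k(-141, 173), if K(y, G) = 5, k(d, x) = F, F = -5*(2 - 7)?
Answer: -177083/23658 ≈ -7.4851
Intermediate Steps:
F = 25 (F = -5*(-5) = 25)
k(d, x) = 25
M = -200 (M = ((20/(-11))*22)*5 = ((20*(-1/11))*22)*5 = -20/11*22*5 = -40*5 = -200)
24362/47316 + M/k(-141, 173) = 24362/47316 - 200/25 = 24362*(1/47316) - 200*1/25 = 12181/23658 - 8 = -177083/23658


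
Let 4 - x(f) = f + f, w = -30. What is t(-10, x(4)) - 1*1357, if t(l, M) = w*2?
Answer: -1417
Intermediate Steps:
x(f) = 4 - 2*f (x(f) = 4 - (f + f) = 4 - 2*f)
t(l, M) = -60 (t(l, M) = -30*2 = -60)
t(-10, x(4)) - 1*1357 = -60 - 1*1357 = -60 - 1357 = -1417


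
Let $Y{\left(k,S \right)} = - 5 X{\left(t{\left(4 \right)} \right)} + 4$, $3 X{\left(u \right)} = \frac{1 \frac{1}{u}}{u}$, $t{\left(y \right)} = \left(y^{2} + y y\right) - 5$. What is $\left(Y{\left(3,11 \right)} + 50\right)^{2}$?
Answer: $\frac{13945956649}{4782969} \approx 2915.8$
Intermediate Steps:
$t{\left(y \right)} = -5 + 2 y^{2}$ ($t{\left(y \right)} = \left(y^{2} + y^{2}\right) - 5 = 2 y^{2} - 5 = -5 + 2 y^{2}$)
$X{\left(u \right)} = \frac{1}{3 u^{2}}$ ($X{\left(u \right)} = \frac{1 \frac{1}{u} \frac{1}{u}}{3} = \frac{\frac{1}{u} \frac{1}{u}}{3} = \frac{1}{3 u^{2}}$)
$Y{\left(k,S \right)} = \frac{8743}{2187}$ ($Y{\left(k,S \right)} = - 5 \frac{1}{3 \left(-5 + 2 \cdot 4^{2}\right)^{2}} + 4 = - 5 \frac{1}{3 \left(-5 + 2 \cdot 16\right)^{2}} + 4 = - 5 \frac{1}{3 \left(-5 + 32\right)^{2}} + 4 = - 5 \frac{1}{3 \cdot 729} + 4 = - 5 \cdot \frac{1}{3} \cdot \frac{1}{729} + 4 = \left(-5\right) \frac{1}{2187} + 4 = - \frac{5}{2187} + 4 = \frac{8743}{2187}$)
$\left(Y{\left(3,11 \right)} + 50\right)^{2} = \left(\frac{8743}{2187} + 50\right)^{2} = \left(\frac{118093}{2187}\right)^{2} = \frac{13945956649}{4782969}$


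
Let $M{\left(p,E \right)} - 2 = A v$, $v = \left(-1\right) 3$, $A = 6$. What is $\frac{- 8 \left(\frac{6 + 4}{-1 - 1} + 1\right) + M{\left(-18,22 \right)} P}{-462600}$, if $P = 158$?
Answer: $\frac{104}{19275} \approx 0.0053956$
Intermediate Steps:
$v = -3$
$M{\left(p,E \right)} = -16$ ($M{\left(p,E \right)} = 2 + 6 \left(-3\right) = 2 - 18 = -16$)
$\frac{- 8 \left(\frac{6 + 4}{-1 - 1} + 1\right) + M{\left(-18,22 \right)} P}{-462600} = \frac{- 8 \left(\frac{6 + 4}{-1 - 1} + 1\right) - 2528}{-462600} = \left(- 8 \left(\frac{10}{-2} + 1\right) - 2528\right) \left(- \frac{1}{462600}\right) = \left(- 8 \left(10 \left(- \frac{1}{2}\right) + 1\right) - 2528\right) \left(- \frac{1}{462600}\right) = \left(- 8 \left(-5 + 1\right) - 2528\right) \left(- \frac{1}{462600}\right) = \left(\left(-8\right) \left(-4\right) - 2528\right) \left(- \frac{1}{462600}\right) = \left(32 - 2528\right) \left(- \frac{1}{462600}\right) = \left(-2496\right) \left(- \frac{1}{462600}\right) = \frac{104}{19275}$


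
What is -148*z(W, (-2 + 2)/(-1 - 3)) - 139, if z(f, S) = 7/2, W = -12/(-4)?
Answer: -657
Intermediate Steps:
W = 3 (W = -12*(-¼) = 3)
z(f, S) = 7/2 (z(f, S) = 7*(½) = 7/2)
-148*z(W, (-2 + 2)/(-1 - 3)) - 139 = -148*7/2 - 139 = -518 - 139 = -657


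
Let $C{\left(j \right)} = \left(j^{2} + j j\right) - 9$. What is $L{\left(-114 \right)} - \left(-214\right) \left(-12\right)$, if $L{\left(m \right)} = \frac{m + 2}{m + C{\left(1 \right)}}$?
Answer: $- \frac{310616}{121} \approx -2567.1$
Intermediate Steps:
$C{\left(j \right)} = -9 + 2 j^{2}$ ($C{\left(j \right)} = \left(j^{2} + j^{2}\right) - 9 = 2 j^{2} - 9 = -9 + 2 j^{2}$)
$L{\left(m \right)} = \frac{2 + m}{-7 + m}$ ($L{\left(m \right)} = \frac{m + 2}{m - \left(9 - 2 \cdot 1^{2}\right)} = \frac{2 + m}{m + \left(-9 + 2 \cdot 1\right)} = \frac{2 + m}{m + \left(-9 + 2\right)} = \frac{2 + m}{m - 7} = \frac{2 + m}{-7 + m}$)
$L{\left(-114 \right)} - \left(-214\right) \left(-12\right) = \frac{2 - 114}{-7 - 114} - \left(-214\right) \left(-12\right) = \frac{1}{-121} \left(-112\right) - 2568 = \left(- \frac{1}{121}\right) \left(-112\right) - 2568 = \frac{112}{121} - 2568 = - \frac{310616}{121}$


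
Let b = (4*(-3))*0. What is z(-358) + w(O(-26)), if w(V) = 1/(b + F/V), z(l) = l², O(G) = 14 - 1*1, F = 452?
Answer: 57930141/452 ≈ 1.2816e+5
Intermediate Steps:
O(G) = 13 (O(G) = 14 - 1 = 13)
b = 0 (b = -12*0 = 0)
w(V) = V/452 (w(V) = 1/(0 + 452/V) = 1/(452/V) = V/452)
z(-358) + w(O(-26)) = (-358)² + (1/452)*13 = 128164 + 13/452 = 57930141/452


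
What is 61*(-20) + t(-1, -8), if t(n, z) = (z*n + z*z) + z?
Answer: -1156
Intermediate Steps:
t(n, z) = z + z**2 + n*z (t(n, z) = (n*z + z**2) + z = (z**2 + n*z) + z = z + z**2 + n*z)
61*(-20) + t(-1, -8) = 61*(-20) - 8*(1 - 1 - 8) = -1220 - 8*(-8) = -1220 + 64 = -1156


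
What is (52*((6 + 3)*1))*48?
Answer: 22464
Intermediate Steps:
(52*((6 + 3)*1))*48 = (52*(9*1))*48 = (52*9)*48 = 468*48 = 22464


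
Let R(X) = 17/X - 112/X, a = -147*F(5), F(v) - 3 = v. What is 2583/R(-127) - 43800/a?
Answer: 16247384/4655 ≈ 3490.3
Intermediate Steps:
F(v) = 3 + v
a = -1176 (a = -147*(3 + 5) = -147*8 = -1176)
R(X) = -95/X
2583/R(-127) - 43800/a = 2583/((-95/(-127))) - 43800/(-1176) = 2583/((-95*(-1/127))) - 43800*(-1/1176) = 2583/(95/127) + 1825/49 = 2583*(127/95) + 1825/49 = 328041/95 + 1825/49 = 16247384/4655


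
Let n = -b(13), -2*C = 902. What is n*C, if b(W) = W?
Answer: 5863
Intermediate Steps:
C = -451 (C = -1/2*902 = -451)
n = -13 (n = -1*13 = -13)
n*C = -13*(-451) = 5863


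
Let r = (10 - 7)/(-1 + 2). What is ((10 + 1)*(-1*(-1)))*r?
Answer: 33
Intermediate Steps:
r = 3 (r = 3/1 = 3*1 = 3)
((10 + 1)*(-1*(-1)))*r = ((10 + 1)*(-1*(-1)))*3 = (11*1)*3 = 11*3 = 33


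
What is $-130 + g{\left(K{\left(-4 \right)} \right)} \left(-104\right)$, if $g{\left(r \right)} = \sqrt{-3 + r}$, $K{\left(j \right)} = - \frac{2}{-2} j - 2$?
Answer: $-130 - 312 i \approx -130.0 - 312.0 i$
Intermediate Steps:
$K{\left(j \right)} = -2 + j$ ($K{\left(j \right)} = \left(-2\right) \left(- \frac{1}{2}\right) j - 2 = 1 j - 2 = j - 2 = -2 + j$)
$-130 + g{\left(K{\left(-4 \right)} \right)} \left(-104\right) = -130 + \sqrt{-3 - 6} \left(-104\right) = -130 + \sqrt{-9} \left(-104\right) = -130 + 3 i \left(-104\right) = -130 - 312 i$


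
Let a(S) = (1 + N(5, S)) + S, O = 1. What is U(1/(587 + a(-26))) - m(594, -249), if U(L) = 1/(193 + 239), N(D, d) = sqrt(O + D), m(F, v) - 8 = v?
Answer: 104113/432 ≈ 241.00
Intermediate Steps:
m(F, v) = 8 + v
N(D, d) = sqrt(1 + D)
a(S) = 1 + S + sqrt(6) (a(S) = (1 + sqrt(1 + 5)) + S = (1 + sqrt(6)) + S = 1 + S + sqrt(6))
U(L) = 1/432
U(1/(587 + a(-26))) - m(594, -249) = 1/432 - (8 - 249) = 1/432 - 1*(-241) = 1/432 + 241 = 104113/432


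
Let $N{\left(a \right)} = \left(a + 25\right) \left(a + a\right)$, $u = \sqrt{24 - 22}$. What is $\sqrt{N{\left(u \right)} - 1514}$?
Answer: $\sqrt{-1510 + 50 \sqrt{2}} \approx 37.938 i$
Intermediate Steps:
$u = \sqrt{2} \approx 1.4142$
$N{\left(a \right)} = 2 a \left(25 + a\right)$ ($N{\left(a \right)} = \left(25 + a\right) 2 a = 2 a \left(25 + a\right)$)
$\sqrt{N{\left(u \right)} - 1514} = \sqrt{2 \sqrt{2} \left(25 + \sqrt{2}\right) - 1514} = \sqrt{-1514 + 2 \sqrt{2} \left(25 + \sqrt{2}\right)}$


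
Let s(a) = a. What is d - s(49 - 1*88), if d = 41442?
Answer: 41481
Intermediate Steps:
d - s(49 - 1*88) = 41442 - (49 - 1*88) = 41442 - (49 - 88) = 41442 - 1*(-39) = 41442 + 39 = 41481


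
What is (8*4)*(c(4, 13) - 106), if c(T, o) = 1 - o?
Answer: -3776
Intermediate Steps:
(8*4)*(c(4, 13) - 106) = (8*4)*((1 - 1*13) - 106) = 32*((1 - 13) - 106) = 32*(-12 - 106) = 32*(-118) = -3776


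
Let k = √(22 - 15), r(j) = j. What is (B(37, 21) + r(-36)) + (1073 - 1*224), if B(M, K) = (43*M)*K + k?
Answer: 34224 + √7 ≈ 34227.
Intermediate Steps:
k = √7 ≈ 2.6458
B(M, K) = √7 + 43*K*M (B(M, K) = (43*M)*K + √7 = 43*K*M + √7 = √7 + 43*K*M)
(B(37, 21) + r(-36)) + (1073 - 1*224) = ((√7 + 43*21*37) - 36) + (1073 - 1*224) = ((√7 + 33411) - 36) + (1073 - 224) = ((33411 + √7) - 36) + 849 = (33375 + √7) + 849 = 34224 + √7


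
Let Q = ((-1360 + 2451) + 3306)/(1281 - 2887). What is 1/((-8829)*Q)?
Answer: 1606/38821113 ≈ 4.1369e-5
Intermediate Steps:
Q = -4397/1606 (Q = (1091 + 3306)/(-1606) = 4397*(-1/1606) = -4397/1606 ≈ -2.7379)
1/((-8829)*Q) = 1/((-8829)*(-4397/1606)) = -1/8829*(-1606/4397) = 1606/38821113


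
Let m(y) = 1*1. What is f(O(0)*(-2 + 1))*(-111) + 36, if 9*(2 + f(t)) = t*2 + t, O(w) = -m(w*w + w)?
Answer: 221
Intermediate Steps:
m(y) = 1
O(w) = -1 (O(w) = -1*1 = -1)
f(t) = -2 + t/3 (f(t) = -2 + (t*2 + t)/9 = -2 + (2*t + t)/9 = -2 + (3*t)/9 = -2 + t/3)
f(O(0)*(-2 + 1))*(-111) + 36 = (-2 + (-(-2 + 1))/3)*(-111) + 36 = (-2 + (-1*(-1))/3)*(-111) + 36 = (-2 + (1/3)*1)*(-111) + 36 = (-2 + 1/3)*(-111) + 36 = -5/3*(-111) + 36 = 185 + 36 = 221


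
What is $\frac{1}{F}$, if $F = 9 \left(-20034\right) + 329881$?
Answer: $\frac{1}{149575} \approx 6.6856 \cdot 10^{-6}$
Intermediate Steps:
$F = 149575$ ($F = -180306 + 329881 = 149575$)
$\frac{1}{F} = \frac{1}{149575}$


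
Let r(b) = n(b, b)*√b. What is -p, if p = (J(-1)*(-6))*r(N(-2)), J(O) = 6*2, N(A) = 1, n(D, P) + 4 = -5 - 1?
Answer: -720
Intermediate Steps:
n(D, P) = -10 (n(D, P) = -4 + (-5 - 1) = -4 - 6 = -10)
r(b) = -10*√b
J(O) = 12
p = 720 (p = (12*(-6))*(-10*√1) = -(-720) = -72*(-10) = 720)
-p = -1*720 = -720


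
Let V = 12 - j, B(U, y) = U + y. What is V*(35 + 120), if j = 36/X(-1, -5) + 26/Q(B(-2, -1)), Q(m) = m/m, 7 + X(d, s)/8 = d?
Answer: -33325/16 ≈ -2082.8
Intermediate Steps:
X(d, s) = -56 + 8*d
Q(m) = 1
j = 407/16 (j = 36/(-56 + 8*(-1)) + 26/1 = 36/(-56 - 8) + 26*1 = 36/(-64) + 26 = 36*(-1/64) + 26 = -9/16 + 26 = 407/16 ≈ 25.438)
V = -215/16 (V = 12 - 1*407/16 = 12 - 407/16 = -215/16 ≈ -13.438)
V*(35 + 120) = -215*(35 + 120)/16 = -215/16*155 = -33325/16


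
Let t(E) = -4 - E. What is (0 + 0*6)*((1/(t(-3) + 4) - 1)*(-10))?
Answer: 0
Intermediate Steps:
(0 + 0*6)*((1/(t(-3) + 4) - 1)*(-10)) = (0 + 0*6)*((1/((-4 - 1*(-3)) + 4) - 1)*(-10)) = (0 + 0)*((1/((-4 + 3) + 4) - 1)*(-10)) = 0*((1/(-1 + 4) - 1)*(-10)) = 0*((1/3 - 1)*(-10)) = 0*(-2/3*(-10)) = 0*(20/3) = 0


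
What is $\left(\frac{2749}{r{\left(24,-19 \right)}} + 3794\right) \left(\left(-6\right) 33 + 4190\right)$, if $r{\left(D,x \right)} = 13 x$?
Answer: $\frac{3730001048}{247} \approx 1.5101 \cdot 10^{7}$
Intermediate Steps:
$\left(\frac{2749}{r{\left(24,-19 \right)}} + 3794\right) \left(\left(-6\right) 33 + 4190\right) = \left(\frac{2749}{13 \left(-19\right)} + 3794\right) \left(\left(-6\right) 33 + 4190\right) = \left(\frac{2749}{-247} + 3794\right) \left(-198 + 4190\right) = \left(2749 \left(- \frac{1}{247}\right) + 3794\right) 3992 = \left(- \frac{2749}{247} + 3794\right) 3992 = \frac{934369}{247} \cdot 3992 = \frac{3730001048}{247}$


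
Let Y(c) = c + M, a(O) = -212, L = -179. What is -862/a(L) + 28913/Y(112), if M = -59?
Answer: 58257/106 ≈ 549.59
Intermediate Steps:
Y(c) = -59 + c (Y(c) = c - 59 = -59 + c)
-862/a(L) + 28913/Y(112) = -862/(-212) + 28913/(-59 + 112) = -862*(-1/212) + 28913/53 = 431/106 + 28913*(1/53) = 431/106 + 28913/53 = 58257/106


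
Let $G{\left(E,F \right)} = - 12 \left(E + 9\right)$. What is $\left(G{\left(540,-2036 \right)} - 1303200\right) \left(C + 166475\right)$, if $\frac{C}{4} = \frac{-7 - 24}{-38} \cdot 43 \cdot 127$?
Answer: $- \frac{4586362829316}{19} \approx -2.4139 \cdot 10^{11}$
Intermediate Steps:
$G{\left(E,F \right)} = -108 - 12 E$ ($G{\left(E,F \right)} = - 12 \left(9 + E\right) = -108 - 12 E$)
$C = \frac{338582}{19}$ ($C = 4 \frac{-7 - 24}{-38} \cdot 43 \cdot 127 = 4 \left(-31\right) \left(- \frac{1}{38}\right) 43 \cdot 127 = 4 \cdot \frac{31}{38} \cdot 43 \cdot 127 = 4 \cdot \frac{1333}{38} \cdot 127 = 4 \cdot \frac{169291}{38} = \frac{338582}{19} \approx 17820.0$)
$\left(G{\left(540,-2036 \right)} - 1303200\right) \left(C + 166475\right) = \left(\left(-108 - 6480\right) - 1303200\right) \left(\frac{338582}{19} + 166475\right) = \left(\left(-108 - 6480\right) - 1303200\right) \frac{3501607}{19} = \left(-6588 - 1303200\right) \frac{3501607}{19} = \left(-1309788\right) \frac{3501607}{19} = - \frac{4586362829316}{19}$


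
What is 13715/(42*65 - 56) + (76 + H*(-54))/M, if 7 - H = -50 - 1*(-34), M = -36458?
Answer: 251569677/48744346 ≈ 5.1610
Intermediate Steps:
H = 23 (H = 7 - (-50 - 1*(-34)) = 7 - (-50 + 34) = 7 - 1*(-16) = 7 + 16 = 23)
13715/(42*65 - 56) + (76 + H*(-54))/M = 13715/(42*65 - 56) + (76 + 23*(-54))/(-36458) = 13715/(2730 - 56) + (76 - 1242)*(-1/36458) = 13715/2674 - 1166*(-1/36458) = 13715*(1/2674) + 583/18229 = 13715/2674 + 583/18229 = 251569677/48744346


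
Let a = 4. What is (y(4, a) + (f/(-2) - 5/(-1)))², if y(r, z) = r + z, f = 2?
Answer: 144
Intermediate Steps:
(y(4, a) + (f/(-2) - 5/(-1)))² = ((4 + 4) + (2/(-2) - 5/(-1)))² = (8 + (2*(-½) - 5*(-1)))² = (8 + (-1 + 5))² = (8 + 4)² = 12² = 144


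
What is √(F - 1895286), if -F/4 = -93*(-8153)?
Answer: 9*I*√60842 ≈ 2220.0*I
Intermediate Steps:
F = -3032916 (F = -(-372)*(-8153) = -4*758229 = -3032916)
√(F - 1895286) = √(-3032916 - 1895286) = √(-4928202) = 9*I*√60842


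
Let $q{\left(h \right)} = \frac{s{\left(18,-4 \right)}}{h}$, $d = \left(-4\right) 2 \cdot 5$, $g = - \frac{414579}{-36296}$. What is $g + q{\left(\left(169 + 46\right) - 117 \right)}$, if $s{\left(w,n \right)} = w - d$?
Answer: $\frac{21366955}{1778504} \approx 12.014$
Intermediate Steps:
$g = \frac{414579}{36296}$ ($g = \left(-414579\right) \left(- \frac{1}{36296}\right) = \frac{414579}{36296} \approx 11.422$)
$d = -40$ ($d = \left(-8\right) 5 = -40$)
$s{\left(w,n \right)} = 40 + w$ ($s{\left(w,n \right)} = w - -40 = w + 40 = 40 + w$)
$q{\left(h \right)} = \frac{58}{h}$ ($q{\left(h \right)} = \frac{40 + 18}{h} = \frac{58}{h}$)
$g + q{\left(\left(169 + 46\right) - 117 \right)} = \frac{414579}{36296} + \frac{58}{\left(169 + 46\right) - 117} = \frac{414579}{36296} + \frac{58}{215 - 117} = \frac{414579}{36296} + \frac{58}{98} = \frac{414579}{36296} + 58 \cdot \frac{1}{98} = \frac{414579}{36296} + \frac{29}{49} = \frac{21366955}{1778504}$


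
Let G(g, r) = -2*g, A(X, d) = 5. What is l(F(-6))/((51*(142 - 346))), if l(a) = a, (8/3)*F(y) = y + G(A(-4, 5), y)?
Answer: 1/1734 ≈ 0.00057670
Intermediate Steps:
F(y) = -15/4 + 3*y/8 (F(y) = 3*(y - 2*5)/8 = 3*(y - 10)/8 = 3*(-10 + y)/8 = -15/4 + 3*y/8)
l(F(-6))/((51*(142 - 346))) = (-15/4 + (3/8)*(-6))/((51*(142 - 346))) = (-15/4 - 9/4)/((51*(-204))) = -6/(-10404) = -6*(-1/10404) = 1/1734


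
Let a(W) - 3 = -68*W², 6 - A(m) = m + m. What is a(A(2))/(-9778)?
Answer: 269/9778 ≈ 0.027511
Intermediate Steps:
A(m) = 6 - 2*m (A(m) = 6 - (m + m) = 6 - 2*m)
a(W) = 3 - 68*W²
a(A(2))/(-9778) = (3 - 68*(6 - 2*2)²)/(-9778) = (3 - 68*(6 - 4)²)*(-1/9778) = (3 - 68*2²)*(-1/9778) = (3 - 68*4)*(-1/9778) = (3 - 272)*(-1/9778) = -269*(-1/9778) = 269/9778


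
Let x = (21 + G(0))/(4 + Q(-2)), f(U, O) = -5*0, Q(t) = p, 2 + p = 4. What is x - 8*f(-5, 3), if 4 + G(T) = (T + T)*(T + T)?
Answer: 17/6 ≈ 2.8333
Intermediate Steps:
p = 2 (p = -2 + 4 = 2)
Q(t) = 2
f(U, O) = 0
G(T) = -4 + 4*T**2 (G(T) = -4 + (T + T)*(T + T) = -4 + (2*T)*(2*T) = -4 + 4*T**2)
x = 17/6 (x = (21 + (-4 + 4*0**2))/(4 + 2) = (21 + (-4 + 4*0))/6 = (21 + (-4 + 0))*(1/6) = (21 - 4)*(1/6) = 17*(1/6) = 17/6 ≈ 2.8333)
x - 8*f(-5, 3) = 17/6 - 8*0 = 17/6 + 0 = 17/6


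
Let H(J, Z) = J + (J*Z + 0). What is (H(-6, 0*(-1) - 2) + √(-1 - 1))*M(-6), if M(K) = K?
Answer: -36 - 6*I*√2 ≈ -36.0 - 8.4853*I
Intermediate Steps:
H(J, Z) = J + J*Z
(H(-6, 0*(-1) - 2) + √(-1 - 1))*M(-6) = (-6*(1 + (0*(-1) - 2)) + √(-1 - 1))*(-6) = (-6*(1 + (0 - 2)) + √(-2))*(-6) = (-6*(1 - 2) + I*√2)*(-6) = (-6*(-1) + I*√2)*(-6) = (6 + I*√2)*(-6) = -36 - 6*I*√2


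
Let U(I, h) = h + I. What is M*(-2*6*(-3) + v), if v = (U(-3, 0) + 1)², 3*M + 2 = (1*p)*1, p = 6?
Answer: 160/3 ≈ 53.333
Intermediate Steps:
U(I, h) = I + h
M = 4/3 (M = -⅔ + ((1*6)*1)/3 = -⅔ + (6*1)/3 = -⅔ + (⅓)*6 = -⅔ + 2 = 4/3 ≈ 1.3333)
v = 4 (v = ((-3 + 0) + 1)² = (-3 + 1)² = (-2)² = 4)
M*(-2*6*(-3) + v) = 4*(-2*6*(-3) + 4)/3 = 4*(-12*(-3) + 4)/3 = 4*(36 + 4)/3 = (4/3)*40 = 160/3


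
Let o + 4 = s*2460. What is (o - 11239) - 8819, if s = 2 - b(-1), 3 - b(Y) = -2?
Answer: -27442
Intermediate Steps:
b(Y) = 5 (b(Y) = 3 - 1*(-2) = 3 + 2 = 5)
s = -3 (s = 2 - 1*5 = 2 - 5 = -3)
o = -7384 (o = -4 - 3*2460 = -4 - 7380 = -7384)
(o - 11239) - 8819 = (-7384 - 11239) - 8819 = -18623 - 8819 = -27442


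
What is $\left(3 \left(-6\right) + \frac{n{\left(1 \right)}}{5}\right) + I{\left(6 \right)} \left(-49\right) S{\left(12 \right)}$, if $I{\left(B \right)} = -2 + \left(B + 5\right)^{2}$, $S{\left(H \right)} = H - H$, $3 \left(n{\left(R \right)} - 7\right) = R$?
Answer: $- \frac{248}{15} \approx -16.533$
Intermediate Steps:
$n{\left(R \right)} = 7 + \frac{R}{3}$
$S{\left(H \right)} = 0$
$I{\left(B \right)} = -2 + \left(5 + B\right)^{2}$
$\left(3 \left(-6\right) + \frac{n{\left(1 \right)}}{5}\right) + I{\left(6 \right)} \left(-49\right) S{\left(12 \right)} = \left(3 \left(-6\right) + \frac{7 + \frac{1}{3} \cdot 1}{5}\right) + \left(-2 + \left(5 + 6\right)^{2}\right) \left(-49\right) 0 = \left(-18 + \left(7 + \frac{1}{3}\right) \frac{1}{5}\right) + \left(-2 + 11^{2}\right) \left(-49\right) 0 = \left(-18 + \frac{22}{3} \cdot \frac{1}{5}\right) + \left(-2 + 121\right) \left(-49\right) 0 = \left(-18 + \frac{22}{15}\right) + 119 \left(-49\right) 0 = - \frac{248}{15} - 0 = - \frac{248}{15} + 0 = - \frac{248}{15}$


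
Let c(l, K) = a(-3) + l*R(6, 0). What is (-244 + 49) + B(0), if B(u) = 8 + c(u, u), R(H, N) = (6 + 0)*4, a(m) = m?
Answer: -190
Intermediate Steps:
R(H, N) = 24 (R(H, N) = 6*4 = 24)
c(l, K) = -3 + 24*l (c(l, K) = -3 + l*24 = -3 + 24*l)
B(u) = 5 + 24*u (B(u) = 8 + (-3 + 24*u) = 5 + 24*u)
(-244 + 49) + B(0) = (-244 + 49) + (5 + 24*0) = -195 + (5 + 0) = -195 + 5 = -190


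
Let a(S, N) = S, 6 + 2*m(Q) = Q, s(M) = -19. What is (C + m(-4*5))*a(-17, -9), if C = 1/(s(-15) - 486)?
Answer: 111622/505 ≈ 221.03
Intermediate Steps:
C = -1/505 (C = 1/(-19 - 486) = 1/(-505) = -1/505 ≈ -0.0019802)
m(Q) = -3 + Q/2
(C + m(-4*5))*a(-17, -9) = (-1/505 + (-3 + (-4*5)/2))*(-17) = (-1/505 + (-3 + (½)*(-20)))*(-17) = (-1/505 + (-3 - 10))*(-17) = (-1/505 - 13)*(-17) = -6566/505*(-17) = 111622/505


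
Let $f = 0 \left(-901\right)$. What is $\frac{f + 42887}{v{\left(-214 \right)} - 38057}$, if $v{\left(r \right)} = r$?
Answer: $- \frac{42887}{38271} \approx -1.1206$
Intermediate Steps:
$f = 0$
$\frac{f + 42887}{v{\left(-214 \right)} - 38057} = \frac{0 + 42887}{-214 - 38057} = \frac{42887}{-38271} = 42887 \left(- \frac{1}{38271}\right) = - \frac{42887}{38271}$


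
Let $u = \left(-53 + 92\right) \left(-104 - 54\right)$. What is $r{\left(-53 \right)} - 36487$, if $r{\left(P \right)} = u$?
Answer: $-42649$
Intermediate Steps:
$u = -6162$ ($u = 39 \left(-158\right) = -6162$)
$r{\left(P \right)} = -6162$
$r{\left(-53 \right)} - 36487 = -6162 - 36487 = -42649$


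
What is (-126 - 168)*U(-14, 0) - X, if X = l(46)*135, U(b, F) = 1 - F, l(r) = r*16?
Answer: -99654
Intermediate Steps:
l(r) = 16*r
X = 99360 (X = (16*46)*135 = 736*135 = 99360)
(-126 - 168)*U(-14, 0) - X = (-126 - 168)*(1 - 1*0) - 1*99360 = -294*(1 + 0) - 99360 = -294*1 - 99360 = -294 - 99360 = -99654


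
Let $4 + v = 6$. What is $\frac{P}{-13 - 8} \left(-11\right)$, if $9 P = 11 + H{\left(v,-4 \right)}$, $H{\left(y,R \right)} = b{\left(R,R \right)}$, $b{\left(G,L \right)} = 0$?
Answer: $\frac{121}{189} \approx 0.64021$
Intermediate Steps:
$v = 2$ ($v = -4 + 6 = 2$)
$H{\left(y,R \right)} = 0$
$P = \frac{11}{9}$ ($P = \frac{11 + 0}{9} = \frac{1}{9} \cdot 11 = \frac{11}{9} \approx 1.2222$)
$\frac{P}{-13 - 8} \left(-11\right) = \frac{11}{9 \left(-13 - 8\right)} \left(-11\right) = \frac{11}{9 \left(-21\right)} \left(-11\right) = \frac{11}{9} \left(- \frac{1}{21}\right) \left(-11\right) = \left(- \frac{11}{189}\right) \left(-11\right) = \frac{121}{189}$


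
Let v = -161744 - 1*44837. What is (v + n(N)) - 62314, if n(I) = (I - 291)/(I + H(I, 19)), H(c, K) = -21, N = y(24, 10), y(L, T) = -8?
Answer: -7797656/29 ≈ -2.6888e+5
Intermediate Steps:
v = -206581 (v = -161744 - 44837 = -206581)
N = -8
n(I) = (-291 + I)/(-21 + I) (n(I) = (I - 291)/(I - 21) = (-291 + I)/(-21 + I))
(v + n(N)) - 62314 = (-206581 + (-291 - 8)/(-21 - 8)) - 62314 = (-206581 - 299/(-29)) - 62314 = (-206581 - 1/29*(-299)) - 62314 = (-206581 + 299/29) - 62314 = -5990550/29 - 62314 = -7797656/29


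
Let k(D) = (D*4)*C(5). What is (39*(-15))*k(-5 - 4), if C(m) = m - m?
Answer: 0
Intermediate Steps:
C(m) = 0
k(D) = 0 (k(D) = (D*4)*0 = (4*D)*0 = 0)
(39*(-15))*k(-5 - 4) = (39*(-15))*0 = -585*0 = 0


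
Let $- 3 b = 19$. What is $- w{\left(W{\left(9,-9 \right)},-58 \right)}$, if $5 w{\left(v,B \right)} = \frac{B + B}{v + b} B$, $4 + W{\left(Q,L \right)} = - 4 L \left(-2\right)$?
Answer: $\frac{20184}{1235} \approx 16.343$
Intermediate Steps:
$b = - \frac{19}{3}$ ($b = \left(- \frac{1}{3}\right) 19 = - \frac{19}{3} \approx -6.3333$)
$W{\left(Q,L \right)} = -4 + 8 L$ ($W{\left(Q,L \right)} = -4 + - 4 L \left(-2\right) = -4 + 8 L$)
$w{\left(v,B \right)} = \frac{2 B^{2}}{5 \left(- \frac{19}{3} + v\right)}$ ($w{\left(v,B \right)} = \frac{\frac{B + B}{v - \frac{19}{3}} B}{5} = \frac{\frac{2 B}{- \frac{19}{3} + v} B}{5} = \frac{2 B^{2} \frac{1}{- \frac{19}{3} + v}}{5} = \frac{2 B^{2}}{5 \left(- \frac{19}{3} + v\right)}$)
$- w{\left(W{\left(9,-9 \right)},-58 \right)} = - \frac{6 \left(-58\right)^{2}}{5 \left(-19 + 3 \left(-4 + 8 \left(-9\right)\right)\right)} = - \frac{6 \cdot 3364}{5 \left(-19 + 3 \left(-4 - 72\right)\right)} = - \frac{6 \cdot 3364}{5 \left(-19 + 3 \left(-76\right)\right)} = - \frac{6 \cdot 3364}{5 \left(-19 - 228\right)} = - \frac{6 \cdot 3364}{5 \left(-247\right)} = - \frac{6 \cdot 3364 \left(-1\right)}{5 \cdot 247} = \left(-1\right) \left(- \frac{20184}{1235}\right) = \frac{20184}{1235}$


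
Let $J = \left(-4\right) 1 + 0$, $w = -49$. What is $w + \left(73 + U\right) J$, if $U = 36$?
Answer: $-485$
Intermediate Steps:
$J = -4$ ($J = -4 + 0 = -4$)
$w + \left(73 + U\right) J = -49 + \left(73 + 36\right) \left(-4\right) = -49 + 109 \left(-4\right) = -49 - 436 = -485$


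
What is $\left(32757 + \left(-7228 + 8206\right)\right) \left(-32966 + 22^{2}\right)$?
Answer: $-1095780270$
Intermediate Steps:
$\left(32757 + \left(-7228 + 8206\right)\right) \left(-32966 + 22^{2}\right) = \left(32757 + 978\right) \left(-32966 + 484\right) = 33735 \left(-32482\right) = -1095780270$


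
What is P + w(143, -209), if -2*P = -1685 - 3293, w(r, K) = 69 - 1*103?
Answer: 2455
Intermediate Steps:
w(r, K) = -34 (w(r, K) = 69 - 103 = -34)
P = 2489 (P = -(-1685 - 3293)/2 = -½*(-4978) = 2489)
P + w(143, -209) = 2489 - 34 = 2455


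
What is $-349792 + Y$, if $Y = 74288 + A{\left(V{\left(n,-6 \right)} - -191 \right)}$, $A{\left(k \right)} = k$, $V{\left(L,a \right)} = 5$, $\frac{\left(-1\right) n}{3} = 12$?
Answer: $-275308$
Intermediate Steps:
$n = -36$ ($n = \left(-3\right) 12 = -36$)
$Y = 74484$ ($Y = 74288 + \left(5 - -191\right) = 74288 + \left(5 + 191\right) = 74288 + 196 = 74484$)
$-349792 + Y = -349792 + 74484 = -275308$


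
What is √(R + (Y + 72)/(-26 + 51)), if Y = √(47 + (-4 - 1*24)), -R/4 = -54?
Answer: √(5472 + √19)/5 ≈ 14.800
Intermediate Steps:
R = 216 (R = -4*(-54) = 216)
Y = √19 (Y = √(47 + (-4 - 24)) = √(47 - 28) = √19 ≈ 4.3589)
√(R + (Y + 72)/(-26 + 51)) = √(216 + (√19 + 72)/(-26 + 51)) = √(216 + (72 + √19)/25) = √(216 + (72 + √19)*(1/25)) = √(216 + (72/25 + √19/25)) = √(5472/25 + √19/25)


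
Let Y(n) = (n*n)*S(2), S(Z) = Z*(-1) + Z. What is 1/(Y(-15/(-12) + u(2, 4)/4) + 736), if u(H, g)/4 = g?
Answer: 1/736 ≈ 0.0013587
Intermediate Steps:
S(Z) = 0 (S(Z) = -Z + Z = 0)
u(H, g) = 4*g
Y(n) = 0 (Y(n) = (n*n)*0 = n**2*0 = 0)
1/(Y(-15/(-12) + u(2, 4)/4) + 736) = 1/(0 + 736) = 1/736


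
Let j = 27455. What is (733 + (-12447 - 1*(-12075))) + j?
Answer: 27816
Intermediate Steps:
(733 + (-12447 - 1*(-12075))) + j = (733 + (-12447 - 1*(-12075))) + 27455 = (733 + (-12447 + 12075)) + 27455 = (733 - 372) + 27455 = 361 + 27455 = 27816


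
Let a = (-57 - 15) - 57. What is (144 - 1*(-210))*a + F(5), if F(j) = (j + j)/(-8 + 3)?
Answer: -45668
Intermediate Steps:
a = -129 (a = -72 - 57 = -129)
F(j) = -2*j/5 (F(j) = (2*j)/(-5) = (2*j)*(-1/5) = -2*j/5)
(144 - 1*(-210))*a + F(5) = (144 - 1*(-210))*(-129) - 2/5*5 = (144 + 210)*(-129) - 2 = 354*(-129) - 2 = -45666 - 2 = -45668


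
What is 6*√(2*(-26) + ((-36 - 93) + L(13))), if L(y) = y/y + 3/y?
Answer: 6*I*√30381/13 ≈ 80.447*I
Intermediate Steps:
L(y) = 1 + 3/y
6*√(2*(-26) + ((-36 - 93) + L(13))) = 6*√(2*(-26) + ((-36 - 93) + (3 + 13)/13)) = 6*√(-52 + (-129 + (1/13)*16)) = 6*√(-52 + (-129 + 16/13)) = 6*√(-52 - 1661/13) = 6*√(-2337/13) = 6*(I*√30381/13) = 6*I*√30381/13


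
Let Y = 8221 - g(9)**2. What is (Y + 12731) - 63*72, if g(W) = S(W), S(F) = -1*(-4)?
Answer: 16400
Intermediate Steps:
S(F) = 4
g(W) = 4
Y = 8205 (Y = 8221 - 1*4**2 = 8221 - 1*16 = 8221 - 16 = 8205)
(Y + 12731) - 63*72 = (8205 + 12731) - 63*72 = 20936 - 4536 = 16400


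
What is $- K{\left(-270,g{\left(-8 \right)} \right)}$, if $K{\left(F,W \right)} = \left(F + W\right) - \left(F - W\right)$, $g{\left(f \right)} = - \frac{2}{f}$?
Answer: $- \frac{1}{2} \approx -0.5$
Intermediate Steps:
$K{\left(F,W \right)} = 2 W$
$- K{\left(-270,g{\left(-8 \right)} \right)} = - 2 \left(- \frac{2}{-8}\right) = - 2 \left(\left(-2\right) \left(- \frac{1}{8}\right)\right) = - \frac{2}{4} = \left(-1\right) \frac{1}{2} = - \frac{1}{2}$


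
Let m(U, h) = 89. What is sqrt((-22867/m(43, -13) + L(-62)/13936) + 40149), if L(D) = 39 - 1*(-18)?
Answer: sqrt(3835508016538783)/310076 ≈ 199.73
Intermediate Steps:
L(D) = 57 (L(D) = 39 + 18 = 57)
sqrt((-22867/m(43, -13) + L(-62)/13936) + 40149) = sqrt((-22867/89 + 57/13936) + 40149) = sqrt(-318669439/1240304 + 40149) = sqrt(49478295857/1240304) = sqrt(3835508016538783)/310076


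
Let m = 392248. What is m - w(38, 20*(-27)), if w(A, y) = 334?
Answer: 391914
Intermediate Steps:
m - w(38, 20*(-27)) = 392248 - 1*334 = 392248 - 334 = 391914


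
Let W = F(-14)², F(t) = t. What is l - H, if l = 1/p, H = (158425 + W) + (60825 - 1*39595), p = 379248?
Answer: -68208132047/379248 ≈ -1.7985e+5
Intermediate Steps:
W = 196 (W = (-14)² = 196)
H = 179851 (H = (158425 + 196) + (60825 - 1*39595) = 158621 + (60825 - 39595) = 158621 + 21230 = 179851)
l = 1/379248 ≈ 2.6368e-6
l - H = 1/379248 - 1*179851 = 1/379248 - 179851 = -68208132047/379248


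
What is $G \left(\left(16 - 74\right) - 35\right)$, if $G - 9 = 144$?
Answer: $-14229$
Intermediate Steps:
$G = 153$ ($G = 9 + 144 = 153$)
$G \left(\left(16 - 74\right) - 35\right) = 153 \left(\left(16 - 74\right) - 35\right) = 153 \left(-58 - 35\right) = 153 \left(-93\right) = -14229$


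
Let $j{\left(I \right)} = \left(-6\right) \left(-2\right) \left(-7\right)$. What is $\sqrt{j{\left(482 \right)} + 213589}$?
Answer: $\sqrt{213505} \approx 462.07$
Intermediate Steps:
$j{\left(I \right)} = -84$ ($j{\left(I \right)} = 12 \left(-7\right) = -84$)
$\sqrt{j{\left(482 \right)} + 213589} = \sqrt{-84 + 213589} = \sqrt{213505}$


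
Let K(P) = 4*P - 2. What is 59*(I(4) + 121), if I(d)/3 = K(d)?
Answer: 9617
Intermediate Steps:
K(P) = -2 + 4*P
I(d) = -6 + 12*d (I(d) = 3*(-2 + 4*d) = -6 + 12*d)
59*(I(4) + 121) = 59*((-6 + 12*4) + 121) = 59*((-6 + 48) + 121) = 59*(42 + 121) = 59*163 = 9617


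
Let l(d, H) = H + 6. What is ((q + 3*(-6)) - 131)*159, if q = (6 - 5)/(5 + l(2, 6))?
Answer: -402588/17 ≈ -23682.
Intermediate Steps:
l(d, H) = 6 + H
q = 1/17 (q = (6 - 5)/(5 + (6 + 6)) = 1/(5 + 12) = 1/17 ≈ 0.058824)
((q + 3*(-6)) - 131)*159 = ((1/17 + 3*(-6)) - 131)*159 = ((1/17 - 18) - 131)*159 = (-305/17 - 131)*159 = -2532/17*159 = -402588/17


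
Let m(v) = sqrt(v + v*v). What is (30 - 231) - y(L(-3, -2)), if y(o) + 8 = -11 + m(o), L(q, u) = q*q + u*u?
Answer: -182 - sqrt(182) ≈ -195.49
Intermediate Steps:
m(v) = sqrt(v + v**2)
L(q, u) = q**2 + u**2
y(o) = -19 + sqrt(o*(1 + o)) (y(o) = -8 + (-11 + sqrt(o*(1 + o))) = -19 + sqrt(o*(1 + o)))
(30 - 231) - y(L(-3, -2)) = (30 - 231) - (-19 + sqrt(((-3)**2 + (-2)**2)*(1 + ((-3)**2 + (-2)**2)))) = -201 - (-19 + sqrt((9 + 4)*(1 + (9 + 4)))) = -201 - (-19 + sqrt(13*(1 + 13))) = -201 - (-19 + sqrt(13*14)) = -201 - (-19 + sqrt(182)) = -201 + (19 - sqrt(182)) = -182 - sqrt(182)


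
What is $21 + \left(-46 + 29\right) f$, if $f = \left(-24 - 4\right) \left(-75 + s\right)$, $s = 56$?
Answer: $-9023$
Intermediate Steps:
$f = 532$ ($f = \left(-24 - 4\right) \left(-75 + 56\right) = \left(-28\right) \left(-19\right) = 532$)
$21 + \left(-46 + 29\right) f = 21 + \left(-46 + 29\right) 532 = 21 - 9044 = -9023$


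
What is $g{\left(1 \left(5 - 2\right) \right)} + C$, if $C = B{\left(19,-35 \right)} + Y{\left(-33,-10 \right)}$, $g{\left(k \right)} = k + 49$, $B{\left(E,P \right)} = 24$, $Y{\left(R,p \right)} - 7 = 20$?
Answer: $103$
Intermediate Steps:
$Y{\left(R,p \right)} = 27$ ($Y{\left(R,p \right)} = 7 + 20 = 27$)
$g{\left(k \right)} = 49 + k$
$C = 51$ ($C = 24 + 27 = 51$)
$g{\left(1 \left(5 - 2\right) \right)} + C = \left(49 + 1 \left(5 - 2\right)\right) + 51 = \left(49 + 1 \cdot 3\right) + 51 = \left(49 + 3\right) + 51 = 52 + 51 = 103$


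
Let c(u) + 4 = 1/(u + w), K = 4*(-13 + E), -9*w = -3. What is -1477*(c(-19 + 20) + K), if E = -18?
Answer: 751793/4 ≈ 1.8795e+5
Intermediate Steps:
w = ⅓ (w = -⅑*(-3) = ⅓ ≈ 0.33333)
K = -124 (K = 4*(-13 - 18) = 4*(-31) = -124)
c(u) = -4 + 1/(⅓ + u) (c(u) = -4 + 1/(u + ⅓) = -4 + 1/(⅓ + u))
-1477*(c(-19 + 20) + K) = -1477*((-1 - 12*(-19 + 20))/(1 + 3*(-19 + 20)) - 124) = -1477*((-1 - 12*1)/(1 + 3*1) - 124) = -1477*((-1 - 12)/(1 + 3) - 124) = -1477*(-13/4 - 124) = -1477*(-509/4) = 751793/4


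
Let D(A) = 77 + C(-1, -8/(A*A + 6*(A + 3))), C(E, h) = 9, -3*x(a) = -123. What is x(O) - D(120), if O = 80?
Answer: -45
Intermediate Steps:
x(a) = 41 (x(a) = -1/3*(-123) = 41)
D(A) = 86 (D(A) = 77 + 9 = 86)
x(O) - D(120) = 41 - 1*86 = 41 - 86 = -45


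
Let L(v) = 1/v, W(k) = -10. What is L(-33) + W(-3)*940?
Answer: -310201/33 ≈ -9400.0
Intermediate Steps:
L(-33) + W(-3)*940 = 1/(-33) - 10*940 = -1/33 - 9400 = -310201/33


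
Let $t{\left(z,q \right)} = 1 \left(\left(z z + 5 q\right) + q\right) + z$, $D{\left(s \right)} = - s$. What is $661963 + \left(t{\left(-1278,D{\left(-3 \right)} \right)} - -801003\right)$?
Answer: $3094990$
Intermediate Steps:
$t{\left(z,q \right)} = z + z^{2} + 6 q$ ($t{\left(z,q \right)} = 1 \left(\left(z^{2} + 5 q\right) + q\right) + z = 1 \left(z^{2} + 6 q\right) + z = \left(z^{2} + 6 q\right) + z = z + z^{2} + 6 q$)
$661963 + \left(t{\left(-1278,D{\left(-3 \right)} \right)} - -801003\right) = 661963 + \left(\left(-1278 + \left(-1278\right)^{2} + 6 \left(\left(-1\right) \left(-3\right)\right)\right) - -801003\right) = 661963 + \left(\left(-1278 + 1633284 + 6 \cdot 3\right) + 801003\right) = 661963 + \left(\left(-1278 + 1633284 + 18\right) + 801003\right) = 661963 + \left(1632024 + 801003\right) = 661963 + 2433027 = 3094990$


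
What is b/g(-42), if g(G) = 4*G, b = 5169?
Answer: -1723/56 ≈ -30.768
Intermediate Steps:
b/g(-42) = 5169/((4*(-42))) = 5169/(-168) = 5169*(-1/168) = -1723/56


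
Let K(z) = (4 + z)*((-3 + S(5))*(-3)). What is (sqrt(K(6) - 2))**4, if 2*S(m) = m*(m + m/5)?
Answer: 131044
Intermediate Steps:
S(m) = 3*m**2/5 (S(m) = (m*(m + m/5))/2 = (m*(6*m/5))/2 = (6*m**2/5)/2 = 3*m**2/5)
K(z) = -144 - 36*z (K(z) = (4 + z)*((-3 + (3/5)*5**2)*(-3)) = (4 + z)*((-3 + (3/5)*25)*(-3)) = (4 + z)*((-3 + 15)*(-3)) = (4 + z)*(12*(-3)) = (4 + z)*(-36) = -144 - 36*z)
(sqrt(K(6) - 2))**4 = (sqrt((-144 - 36*6) - 2))**4 = (sqrt((-144 - 216) - 2))**4 = (sqrt(-360 - 2))**4 = (sqrt(-362))**4 = (I*sqrt(362))**4 = 131044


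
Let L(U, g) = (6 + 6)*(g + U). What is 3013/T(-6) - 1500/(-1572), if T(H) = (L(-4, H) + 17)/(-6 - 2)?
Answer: 3170499/13493 ≈ 234.97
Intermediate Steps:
L(U, g) = 12*U + 12*g (L(U, g) = 12*(U + g) = 12*U + 12*g)
T(H) = 31/8 - 3*H/2 (T(H) = ((12*(-4) + 12*H) + 17)/(-6 - 2) = ((-48 + 12*H) + 17)/(-8) = (-31 + 12*H)*(-1/8) = 31/8 - 3*H/2)
3013/T(-6) - 1500/(-1572) = 3013/(31/8 - 3/2*(-6)) - 1500/(-1572) = 3013/(31/8 + 9) - 1500*(-1/1572) = 3013/(103/8) + 125/131 = 3013*(8/103) + 125/131 = 24104/103 + 125/131 = 3170499/13493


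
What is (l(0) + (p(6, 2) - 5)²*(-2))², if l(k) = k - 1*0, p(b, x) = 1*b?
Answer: 4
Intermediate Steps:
p(b, x) = b
l(k) = k (l(k) = k + 0 = k)
(l(0) + (p(6, 2) - 5)²*(-2))² = (0 + (6 - 5)²*(-2))² = (0 + 1²*(-2))² = (0 + 1*(-2))² = (0 - 2)² = (-2)² = 4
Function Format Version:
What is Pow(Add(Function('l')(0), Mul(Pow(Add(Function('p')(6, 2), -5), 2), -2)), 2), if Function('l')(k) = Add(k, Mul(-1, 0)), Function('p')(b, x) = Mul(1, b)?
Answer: 4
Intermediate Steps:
Function('p')(b, x) = b
Function('l')(k) = k (Function('l')(k) = Add(k, 0) = k)
Pow(Add(Function('l')(0), Mul(Pow(Add(Function('p')(6, 2), -5), 2), -2)), 2) = Pow(Add(0, Mul(Pow(Add(6, -5), 2), -2)), 2) = Pow(Add(0, Mul(Pow(1, 2), -2)), 2) = Pow(Add(0, Mul(1, -2)), 2) = Pow(Add(0, -2), 2) = Pow(-2, 2) = 4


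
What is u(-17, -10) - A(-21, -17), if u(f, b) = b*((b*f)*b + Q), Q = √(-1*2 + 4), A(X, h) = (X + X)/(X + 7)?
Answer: 16997 - 10*√2 ≈ 16983.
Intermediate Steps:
A(X, h) = 2*X/(7 + X) (A(X, h) = (2*X)/(7 + X) = 2*X/(7 + X))
Q = √2 (Q = √(-2 + 4) = √2 ≈ 1.4142)
u(f, b) = b*(√2 + f*b²) (u(f, b) = b*((b*f)*b + √2) = b*(f*b² + √2) = b*(√2 + f*b²))
u(-17, -10) - A(-21, -17) = -10*(√2 - 17*(-10)²) - 2*(-21)/(7 - 21) = -10*(√2 - 17*100) - 2*(-21)/(-14) = -10*(√2 - 1700) - 2*(-21)*(-1)/14 = -10*(-1700 + √2) - 1*3 = (17000 - 10*√2) - 3 = 16997 - 10*√2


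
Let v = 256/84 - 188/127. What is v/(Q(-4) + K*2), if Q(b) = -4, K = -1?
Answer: -2090/8001 ≈ -0.26122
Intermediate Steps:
v = 4180/2667 (v = 256*(1/84) - 188*1/127 = 64/21 - 188/127 = 4180/2667 ≈ 1.5673)
v/(Q(-4) + K*2) = 4180/(2667*(-4 - 1*2)) = 4180/(2667*(-4 - 2)) = (4180/2667)/(-6) = (4180/2667)*(-⅙) = -2090/8001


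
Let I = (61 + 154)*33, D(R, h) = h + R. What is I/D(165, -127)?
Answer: 7095/38 ≈ 186.71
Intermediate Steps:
D(R, h) = R + h
I = 7095 (I = 215*33 = 7095)
I/D(165, -127) = 7095/(165 - 127) = 7095/38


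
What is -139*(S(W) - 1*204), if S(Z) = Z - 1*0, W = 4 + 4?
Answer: 27244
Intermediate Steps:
W = 8
S(Z) = Z (S(Z) = Z + 0 = Z)
-139*(S(W) - 1*204) = -139*(8 - 1*204) = -139*(8 - 204) = -139*(-196) = 27244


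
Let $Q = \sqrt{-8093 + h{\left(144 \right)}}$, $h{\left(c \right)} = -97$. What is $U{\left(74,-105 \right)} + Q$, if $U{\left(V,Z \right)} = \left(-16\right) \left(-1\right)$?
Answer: $16 + 3 i \sqrt{910} \approx 16.0 + 90.499 i$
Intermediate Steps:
$U{\left(V,Z \right)} = 16$
$Q = 3 i \sqrt{910}$ ($Q = \sqrt{-8093 - 97} = \sqrt{-8190} = 3 i \sqrt{910} \approx 90.499 i$)
$U{\left(74,-105 \right)} + Q = 16 + 3 i \sqrt{910}$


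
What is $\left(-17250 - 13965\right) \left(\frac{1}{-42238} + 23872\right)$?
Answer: $- \frac{31474257275025}{42238} \approx -7.4516 \cdot 10^{8}$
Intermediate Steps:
$\left(-17250 - 13965\right) \left(\frac{1}{-42238} + 23872\right) = - 31215 \left(- \frac{1}{42238} + 23872\right) = \left(-31215\right) \frac{1008305535}{42238} = - \frac{31474257275025}{42238}$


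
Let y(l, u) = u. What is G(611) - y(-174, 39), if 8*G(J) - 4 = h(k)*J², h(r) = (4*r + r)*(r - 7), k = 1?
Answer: -5599969/4 ≈ -1.4000e+6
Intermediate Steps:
h(r) = 5*r*(-7 + r) (h(r) = (5*r)*(-7 + r) = 5*r*(-7 + r))
G(J) = ½ - 15*J²/4 (G(J) = ½ + ((5*1*(-7 + 1))*J²)/8 = ½ + ((5*1*(-6))*J²)/8 = ½ + (-30*J²)/8 = ½ - 15*J²/4)
G(611) - y(-174, 39) = (½ - 15/4*611²) - 1*39 = (½ - 15/4*373321) - 39 = (½ - 5599815/4) - 39 = -5599813/4 - 39 = -5599969/4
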